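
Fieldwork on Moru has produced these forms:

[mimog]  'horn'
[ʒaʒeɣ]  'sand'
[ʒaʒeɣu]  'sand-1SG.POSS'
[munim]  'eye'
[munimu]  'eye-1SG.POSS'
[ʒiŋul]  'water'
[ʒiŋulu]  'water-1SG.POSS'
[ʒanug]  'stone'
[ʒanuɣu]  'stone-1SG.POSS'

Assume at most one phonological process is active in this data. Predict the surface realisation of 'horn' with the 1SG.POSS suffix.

[mimoɣu]

In [ʒanug] and [ʒanuɣu] the final segment of 'stone' alternates: [g] ~ [ɣ].
But 'sand' keeps [ɣ] in both environments ([ʒaʒeɣ], [ʒaʒeɣu]), so there is no rule changing /ɣ/ to [g] in isolation.
Therefore /g/ is basic and [ɣ] is derived by intervocalic spirantization (voiced stops become fricatives between vowels).
The one attested form of 'horn', [mimog], shows underlying /mimog/. Applying the same rule between vowels gives [mimoɣu].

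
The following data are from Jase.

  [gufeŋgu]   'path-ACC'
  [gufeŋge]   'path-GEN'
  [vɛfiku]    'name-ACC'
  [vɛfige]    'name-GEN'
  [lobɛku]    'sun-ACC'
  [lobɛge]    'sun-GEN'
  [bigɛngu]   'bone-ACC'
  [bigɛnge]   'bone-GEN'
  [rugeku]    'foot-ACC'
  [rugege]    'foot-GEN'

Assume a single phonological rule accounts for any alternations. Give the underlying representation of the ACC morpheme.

The ACC morpheme has two allomorphs, [-gu] and [-ku].
By contrast the GEN suffix keeps its initial [g] throughout — that segment must be underlying.
So the underlying form is /-ku/, and voiceless stops become voiced after a nasal.

/-ku/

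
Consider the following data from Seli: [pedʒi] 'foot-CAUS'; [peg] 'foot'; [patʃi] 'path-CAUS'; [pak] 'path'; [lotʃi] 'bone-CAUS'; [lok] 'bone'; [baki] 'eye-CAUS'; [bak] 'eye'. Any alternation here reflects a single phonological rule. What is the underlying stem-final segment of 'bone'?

The stem for 'bone' ends in [tʃ] in [lotʃi] but [k] in [lok].
Compare 'eye', with invariant [k] in [baki] and [bak]: an analysis with underlying /k/ and a rule producing [tʃ] before the CAUS suffix would wrongly predict alternation here too.
The underlying segment must be /tʃ/; palato-alveolar /tʃ/ and /dʒ/ become [k] and [g] when no front vowel follows, yielding [k] there.

/tʃ/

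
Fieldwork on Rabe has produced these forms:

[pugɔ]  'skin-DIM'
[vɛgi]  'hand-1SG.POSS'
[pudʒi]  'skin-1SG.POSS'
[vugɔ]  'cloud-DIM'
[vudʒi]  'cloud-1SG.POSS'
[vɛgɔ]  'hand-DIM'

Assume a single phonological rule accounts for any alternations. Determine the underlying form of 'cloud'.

The root 'cloud' surfaces as [vudʒi] and [vugɔ], with a stem-final [dʒ] ~ [g] alternation.
But 'hand' keeps [g] in both environments ([vɛgi], [vɛgɔ]), so there is no rule changing /g/ to [dʒ] before the 1SG.POSS suffix.
Therefore /dʒ/ is basic and [g] is derived by depalatalization (palato-alveolar /dʒ/ becomes [g] when no front vowel follows).

/vudʒ/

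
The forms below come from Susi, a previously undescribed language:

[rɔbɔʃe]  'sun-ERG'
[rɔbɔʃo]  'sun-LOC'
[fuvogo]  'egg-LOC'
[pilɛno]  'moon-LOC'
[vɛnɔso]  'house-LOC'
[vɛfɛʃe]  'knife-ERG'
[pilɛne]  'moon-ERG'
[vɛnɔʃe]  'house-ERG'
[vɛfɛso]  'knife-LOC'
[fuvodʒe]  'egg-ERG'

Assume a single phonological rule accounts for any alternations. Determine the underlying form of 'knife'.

/vɛfɛs/

The root 'knife' surfaces as [vɛfɛso] and [vɛfɛʃe], with a stem-final [s] ~ [ʃ] alternation.
But 'sun' keeps [ʃ] in both environments ([rɔbɔʃo], [rɔbɔʃe]), so there is no rule changing /ʃ/ to [s] before the LOC suffix.
So /s/ is underlying, and a rule of palatalization before a front vowel — /g/ and /s/ become palato-alveolar [dʒ] and [ʃ] before a front vowel — gives [ʃ].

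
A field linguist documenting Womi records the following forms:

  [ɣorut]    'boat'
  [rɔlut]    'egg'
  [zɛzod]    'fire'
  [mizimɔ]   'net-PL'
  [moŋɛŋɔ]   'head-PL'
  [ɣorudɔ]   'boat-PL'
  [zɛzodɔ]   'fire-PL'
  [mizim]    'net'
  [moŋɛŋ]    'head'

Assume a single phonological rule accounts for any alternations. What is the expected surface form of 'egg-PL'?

The root 'boat' surfaces as [ɣorut] and [ɣorudɔ], with a stem-final [t] ~ [d] alternation.
But 'fire' keeps [d] in both environments ([zɛzod], [zɛzodɔ]), so there is no rule changing /d/ to [t] in isolation.
Therefore /t/ is basic and [d] is derived by intervocalic voicing (voiceless stops become voiced between vowels).
The one attested form of 'egg', [rɔlut], shows underlying /rɔlut/. Applying the same rule between vowels gives [rɔludɔ].

[rɔludɔ]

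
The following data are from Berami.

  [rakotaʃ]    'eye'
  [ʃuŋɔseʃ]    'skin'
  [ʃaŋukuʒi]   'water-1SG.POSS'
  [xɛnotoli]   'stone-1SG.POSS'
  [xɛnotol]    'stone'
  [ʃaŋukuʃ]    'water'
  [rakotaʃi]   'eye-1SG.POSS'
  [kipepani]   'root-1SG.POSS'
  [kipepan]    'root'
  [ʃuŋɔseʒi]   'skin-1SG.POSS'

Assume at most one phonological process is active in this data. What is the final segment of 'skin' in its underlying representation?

In [ʃuŋɔseʒi] and [ʃuŋɔseʃ] the final segment of 'skin' alternates: [ʒ] ~ [ʃ].
The stem 'eye' ([rakotaʃi], [rakotaʃ]) shows [ʃ] unchanged in both environments, so [ʃ] cannot be basic with [ʒ] derived before the 1SG.POSS suffix.
The alternation reflects word-final obstruent devoicing: voiced obstruents become voiceless word-finally. /ʒ/ is underlying.

/ʒ/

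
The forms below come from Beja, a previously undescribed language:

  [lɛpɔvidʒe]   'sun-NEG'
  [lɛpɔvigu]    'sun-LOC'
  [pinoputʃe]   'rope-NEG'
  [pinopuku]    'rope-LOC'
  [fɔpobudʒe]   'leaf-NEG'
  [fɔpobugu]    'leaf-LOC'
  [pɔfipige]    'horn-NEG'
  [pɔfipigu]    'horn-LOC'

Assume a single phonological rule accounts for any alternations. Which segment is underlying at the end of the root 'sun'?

/dʒ/

'sun' shows [dʒ] ~ [g] at the end of the stem ([lɛpɔvidʒe] vs [lɛpɔvigu]).
The stem 'horn' ([pɔfipige], [pɔfipigu]) shows [g] unchanged in both environments, so [g] cannot be basic with [dʒ] derived before the NEG suffix.
The underlying segment must be /dʒ/; palato-alveolar /tʃ/ and /dʒ/ become [k] and [g] when no front vowel follows, yielding [g] there.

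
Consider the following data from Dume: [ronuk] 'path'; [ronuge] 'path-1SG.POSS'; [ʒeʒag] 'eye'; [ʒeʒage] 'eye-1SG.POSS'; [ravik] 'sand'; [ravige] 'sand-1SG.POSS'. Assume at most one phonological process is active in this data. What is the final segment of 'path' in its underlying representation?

/k/

The root 'path' surfaces as [ronuk] and [ronuge], with a stem-final [k] ~ [g] alternation.
The stem 'eye' ([ʒeʒag], [ʒeʒage]) shows [g] unchanged in both environments, so [g] cannot be basic with [k] derived in isolation.
Therefore /k/ is basic and [g] is derived by intervocalic voicing (voiceless stops become voiced between vowels).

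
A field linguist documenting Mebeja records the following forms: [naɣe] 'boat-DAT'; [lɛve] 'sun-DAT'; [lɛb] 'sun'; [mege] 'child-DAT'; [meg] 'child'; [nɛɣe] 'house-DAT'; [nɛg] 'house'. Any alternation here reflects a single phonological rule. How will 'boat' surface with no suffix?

[nag]

The root 'house' surfaces as [nɛɣe] and [nɛg], with a stem-final [ɣ] ~ [g] alternation.
If /g/ were underlying and a rule turned it into [ɣ] before the DAT suffix, 'child' would also alternate; but it has [g] in both [mege] and [meg].
So /ɣ/ is underlying, and a rule of word-final hardening — voiced fricatives become stops word-finally — gives [g].
From [naɣe] the stem 'boat' is /naɣ/; word-finally this yields [nag].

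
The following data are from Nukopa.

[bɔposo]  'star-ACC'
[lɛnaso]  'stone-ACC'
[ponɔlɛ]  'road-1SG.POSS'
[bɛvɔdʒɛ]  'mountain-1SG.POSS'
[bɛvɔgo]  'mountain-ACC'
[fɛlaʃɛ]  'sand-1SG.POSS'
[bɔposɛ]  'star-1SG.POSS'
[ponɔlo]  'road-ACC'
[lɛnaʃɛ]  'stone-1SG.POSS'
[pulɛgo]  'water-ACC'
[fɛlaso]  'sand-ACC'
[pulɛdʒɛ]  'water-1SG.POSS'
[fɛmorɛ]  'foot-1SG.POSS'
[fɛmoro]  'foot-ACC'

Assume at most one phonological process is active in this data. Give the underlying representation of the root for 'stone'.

In [lɛnaso] and [lɛnaʃɛ] the final segment of 'stone' alternates: [s] ~ [ʃ].
If /s/ were underlying and a rule turned it into [ʃ] before the 1SG.POSS suffix, 'star' would also alternate; but it has [s] in both [bɔposo] and [bɔposɛ].
Therefore /ʃ/ is basic and [s] is derived by depalatalization (palato-alveolar /dʒ/ and /ʃ/ become [g] and [s] when no front vowel follows).

/lɛnaʃ/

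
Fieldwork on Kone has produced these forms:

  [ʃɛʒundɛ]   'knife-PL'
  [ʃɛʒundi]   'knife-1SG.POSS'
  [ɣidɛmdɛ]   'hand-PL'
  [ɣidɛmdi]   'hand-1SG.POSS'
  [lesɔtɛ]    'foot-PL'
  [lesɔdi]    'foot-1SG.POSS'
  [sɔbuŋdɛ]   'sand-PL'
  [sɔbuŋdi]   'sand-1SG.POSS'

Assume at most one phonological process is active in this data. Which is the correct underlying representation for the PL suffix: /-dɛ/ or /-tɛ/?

/-tɛ/

The PL suffix surfaces as [-dɛ] and [-tɛ], depending on the final segment of the stem.
By contrast the 1SG.POSS suffix keeps its initial [d] throughout — that segment must be underlying.
So the underlying form is /-tɛ/, and voiceless stops become voiced after a nasal.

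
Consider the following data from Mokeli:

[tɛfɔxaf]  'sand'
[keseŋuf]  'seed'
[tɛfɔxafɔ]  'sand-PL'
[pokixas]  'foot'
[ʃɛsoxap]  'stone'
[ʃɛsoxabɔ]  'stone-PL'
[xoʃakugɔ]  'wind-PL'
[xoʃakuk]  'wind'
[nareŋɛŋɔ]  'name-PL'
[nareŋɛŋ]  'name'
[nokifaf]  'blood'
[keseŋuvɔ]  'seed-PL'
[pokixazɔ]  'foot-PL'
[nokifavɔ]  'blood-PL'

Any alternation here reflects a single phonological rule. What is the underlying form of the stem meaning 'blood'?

/nokifav/

In [nokifaf] and [nokifavɔ] the final segment of 'blood' alternates: [f] ~ [v].
But 'sand' keeps [f] in both environments ([tɛfɔxaf], [tɛfɔxafɔ]), so there is no rule changing /f/ to [v] before the PL suffix.
The underlying segment must be /v/; voiced obstruents become voiceless word-finally, yielding [f] there.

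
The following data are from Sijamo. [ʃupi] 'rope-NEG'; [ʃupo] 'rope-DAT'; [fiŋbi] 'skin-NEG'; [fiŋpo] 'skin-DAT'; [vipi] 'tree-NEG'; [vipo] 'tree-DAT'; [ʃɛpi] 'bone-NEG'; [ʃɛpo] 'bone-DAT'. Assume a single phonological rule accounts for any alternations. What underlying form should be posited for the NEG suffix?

/-bi/

The NEG morpheme has two allomorphs, [-bi] and [-pi].
By contrast the DAT suffix keeps its initial [p] throughout — that segment must be underlying.
The NEG suffix is therefore /-bi/ underlyingly, with post-vocalic devoicing: voiced stops become voiceless after a vowel.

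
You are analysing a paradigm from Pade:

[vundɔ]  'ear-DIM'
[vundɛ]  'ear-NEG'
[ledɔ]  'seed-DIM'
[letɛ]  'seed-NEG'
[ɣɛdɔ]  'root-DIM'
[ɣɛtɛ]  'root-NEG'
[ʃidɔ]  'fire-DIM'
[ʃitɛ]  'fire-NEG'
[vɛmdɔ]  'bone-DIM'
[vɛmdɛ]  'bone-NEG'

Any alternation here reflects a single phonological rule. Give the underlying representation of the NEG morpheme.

The NEG suffix surfaces as [-dɛ] and [-tɛ], depending on the final segment of the stem.
By contrast the DIM suffix keeps its initial [d] throughout — that segment must be underlying.
So the underlying form is /-tɛ/, and voiceless stops become voiced after a nasal.

/-tɛ/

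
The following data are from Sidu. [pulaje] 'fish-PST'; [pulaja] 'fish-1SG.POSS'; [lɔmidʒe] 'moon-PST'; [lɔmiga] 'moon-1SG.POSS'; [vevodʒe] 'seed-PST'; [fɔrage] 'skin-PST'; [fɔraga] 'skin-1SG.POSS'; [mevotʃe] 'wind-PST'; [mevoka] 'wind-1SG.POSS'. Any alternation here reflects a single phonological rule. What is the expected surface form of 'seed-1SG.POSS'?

[vevoga]

In [lɔmidʒe] and [lɔmiga] the final segment of 'moon' alternates: [dʒ] ~ [g].
But 'skin' keeps [g] in both environments ([fɔrage], [fɔraga]), so there is no rule changing /g/ to [dʒ] before the PST suffix.
So /dʒ/ is underlying, and a rule of depalatalization — palato-alveolar /tʃ/ and /dʒ/ become [k] and [g] when no front vowel follows — gives [g].
The one attested form of 'seed', [vevodʒe], shows underlying /vevodʒ/. Applying the same rule when no front vowel follows gives [vevoga].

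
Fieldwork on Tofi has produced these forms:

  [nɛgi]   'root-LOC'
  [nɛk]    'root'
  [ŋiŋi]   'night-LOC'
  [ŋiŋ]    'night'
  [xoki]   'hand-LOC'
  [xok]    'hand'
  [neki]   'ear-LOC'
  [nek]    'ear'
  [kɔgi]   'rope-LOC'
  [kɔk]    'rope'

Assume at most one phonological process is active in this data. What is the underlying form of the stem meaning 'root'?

/nɛg/

In [nɛgi] and [nɛk] the final segment of 'root' alternates: [g] ~ [k].
Compare 'hand', with invariant [k] in [xoki] and [xok]: an analysis with underlying /k/ and a rule producing [g] before the LOC suffix would wrongly predict alternation here too.
Therefore /g/ is basic and [k] is derived by word-final obstruent devoicing (voiced obstruents become voiceless word-finally).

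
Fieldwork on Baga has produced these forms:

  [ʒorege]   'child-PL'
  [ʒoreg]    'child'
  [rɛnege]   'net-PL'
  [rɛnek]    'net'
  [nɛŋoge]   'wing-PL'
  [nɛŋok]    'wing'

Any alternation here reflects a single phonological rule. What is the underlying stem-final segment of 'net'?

The stem for 'net' ends in [g] in [rɛnege] but [k] in [rɛnek].
If /g/ were underlying and a rule turned it into [k] in isolation, 'child' would also alternate; but it has [g] in both [ʒorege] and [ʒoreg].
So /k/ is underlying, and a rule of intervocalic voicing — voiceless stops become voiced between vowels — gives [g].

/k/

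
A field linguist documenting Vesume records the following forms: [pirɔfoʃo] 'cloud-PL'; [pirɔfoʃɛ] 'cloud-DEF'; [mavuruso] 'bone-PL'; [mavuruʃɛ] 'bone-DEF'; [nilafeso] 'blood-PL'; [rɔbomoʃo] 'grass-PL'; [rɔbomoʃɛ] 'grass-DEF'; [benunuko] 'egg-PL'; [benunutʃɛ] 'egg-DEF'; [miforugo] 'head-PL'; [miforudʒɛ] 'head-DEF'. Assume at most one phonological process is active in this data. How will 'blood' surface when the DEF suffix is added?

In [mavuruso] and [mavuruʃɛ] the final segment of 'bone' alternates: [s] ~ [ʃ].
The stem 'cloud' ([pirɔfoʃo], [pirɔfoʃɛ]) shows [ʃ] unchanged in both environments, so [ʃ] cannot be basic with [s] derived before the PL suffix.
So /s/ is underlying, and a rule of palatalization before a front vowel — /k/, /g/ and /s/ become palato-alveolar [tʃ], [dʒ] and [ʃ] before a front vowel — gives [ʃ].
The one attested form of 'blood', [nilafeso], shows underlying /nilafes/. Applying the same rule before a front vowel gives [nilafeʃɛ].

[nilafeʃɛ]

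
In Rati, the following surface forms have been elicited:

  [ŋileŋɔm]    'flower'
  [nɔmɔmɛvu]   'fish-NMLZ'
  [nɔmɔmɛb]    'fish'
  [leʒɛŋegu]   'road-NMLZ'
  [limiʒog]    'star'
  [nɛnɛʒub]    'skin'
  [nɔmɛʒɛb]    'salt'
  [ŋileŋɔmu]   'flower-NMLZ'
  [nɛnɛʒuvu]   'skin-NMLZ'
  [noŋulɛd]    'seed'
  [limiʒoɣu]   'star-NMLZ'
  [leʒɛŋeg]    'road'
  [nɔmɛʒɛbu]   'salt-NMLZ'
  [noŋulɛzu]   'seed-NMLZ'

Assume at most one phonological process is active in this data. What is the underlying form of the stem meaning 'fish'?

/nɔmɔmɛv/

The root 'fish' surfaces as [nɔmɔmɛb] and [nɔmɔmɛvu], with a stem-final [b] ~ [v] alternation.
But 'salt' keeps [b] in both environments ([nɔmɛʒɛb], [nɔmɛʒɛbu]), so there is no rule changing /b/ to [v] before the NMLZ suffix.
The underlying segment must be /v/; voiced fricatives become stops word-finally, yielding [b] there.
So 'fish' = /nɔmɔmɛv/.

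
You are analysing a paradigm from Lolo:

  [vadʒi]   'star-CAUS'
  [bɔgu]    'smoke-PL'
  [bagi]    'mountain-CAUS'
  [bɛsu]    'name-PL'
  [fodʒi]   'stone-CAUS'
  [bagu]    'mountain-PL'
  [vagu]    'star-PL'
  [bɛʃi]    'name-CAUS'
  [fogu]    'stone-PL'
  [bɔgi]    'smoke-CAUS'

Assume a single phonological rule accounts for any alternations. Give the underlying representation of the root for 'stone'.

/fodʒ/

In [fodʒi] and [fogu] the final segment of 'stone' alternates: [dʒ] ~ [g].
If /g/ were underlying and a rule turned it into [dʒ] before the CAUS suffix, 'mountain' would also alternate; but it has [g] in both [bagi] and [bagu].
Therefore /dʒ/ is basic and [g] is derived by depalatalization (palato-alveolar /dʒ/ and /ʃ/ become [g] and [s] when no front vowel follows).
The underlying form of 'stone' is therefore /fodʒ/.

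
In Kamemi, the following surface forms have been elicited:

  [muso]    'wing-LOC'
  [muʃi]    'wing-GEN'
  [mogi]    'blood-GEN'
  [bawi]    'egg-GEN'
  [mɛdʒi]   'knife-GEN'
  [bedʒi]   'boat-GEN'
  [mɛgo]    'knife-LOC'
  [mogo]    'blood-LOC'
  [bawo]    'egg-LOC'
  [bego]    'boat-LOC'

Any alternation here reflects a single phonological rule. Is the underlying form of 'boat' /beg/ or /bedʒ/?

/bedʒ/

The stem for 'boat' ends in [dʒ] in [bedʒi] but [g] in [bego].
But 'blood' keeps [g] in both environments ([mogi], [mogo]), so there is no rule changing /g/ to [dʒ] before the GEN suffix.
Therefore /dʒ/ is basic and [g] is derived by depalatalization (palato-alveolar /dʒ/ and /ʃ/ become [g] and [s] when no front vowel follows).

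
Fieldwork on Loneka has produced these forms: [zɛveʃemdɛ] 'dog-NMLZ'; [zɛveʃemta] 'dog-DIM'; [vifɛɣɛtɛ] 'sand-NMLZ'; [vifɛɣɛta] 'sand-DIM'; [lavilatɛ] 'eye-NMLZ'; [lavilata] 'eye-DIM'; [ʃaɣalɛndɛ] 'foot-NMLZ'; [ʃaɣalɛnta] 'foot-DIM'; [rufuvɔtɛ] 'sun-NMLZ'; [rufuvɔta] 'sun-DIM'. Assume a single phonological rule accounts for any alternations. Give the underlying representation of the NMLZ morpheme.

/-dɛ/

The NMLZ morpheme has two allomorphs, [-dɛ] and [-tɛ].
By contrast the DIM suffix keeps its initial [t] throughout — that segment must be underlying.
The NMLZ suffix is therefore /-dɛ/ underlyingly, with post-vocalic devoicing: voiced stops become voiceless after a vowel.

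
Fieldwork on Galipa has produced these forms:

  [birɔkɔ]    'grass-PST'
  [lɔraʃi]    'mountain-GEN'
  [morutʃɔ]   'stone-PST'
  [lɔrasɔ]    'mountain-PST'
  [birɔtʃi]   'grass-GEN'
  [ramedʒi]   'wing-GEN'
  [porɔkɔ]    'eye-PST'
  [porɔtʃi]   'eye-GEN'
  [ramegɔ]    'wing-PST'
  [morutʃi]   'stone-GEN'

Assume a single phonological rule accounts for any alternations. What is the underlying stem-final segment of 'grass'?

/k/

The root 'grass' surfaces as [birɔtʃi] and [birɔkɔ], with a stem-final [tʃ] ~ [k] alternation.
Compare 'stone', with invariant [tʃ] in [morutʃi] and [morutʃɔ]: an analysis with underlying /tʃ/ and a rule producing [k] before the PST suffix would wrongly predict alternation here too.
So /k/ is underlying, and a rule of palatalization before a front vowel — /k/, /g/ and /s/ become palato-alveolar [tʃ], [dʒ] and [ʃ] before a front vowel — gives [tʃ].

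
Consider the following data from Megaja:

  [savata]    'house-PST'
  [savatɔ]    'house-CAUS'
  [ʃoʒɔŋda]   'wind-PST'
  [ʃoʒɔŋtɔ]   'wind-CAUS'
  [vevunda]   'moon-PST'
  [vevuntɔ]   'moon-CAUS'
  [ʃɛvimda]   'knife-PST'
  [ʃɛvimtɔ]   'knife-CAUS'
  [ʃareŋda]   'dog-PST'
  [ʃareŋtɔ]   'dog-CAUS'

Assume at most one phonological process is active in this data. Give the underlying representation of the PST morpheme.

/-da/

The PST suffix surfaces as [-da] and [-ta], depending on the final segment of the stem.
By contrast the CAUS suffix keeps its initial [t] throughout — that segment must be underlying.
So the underlying form is /-da/, and voiced stops become voiceless after a vowel.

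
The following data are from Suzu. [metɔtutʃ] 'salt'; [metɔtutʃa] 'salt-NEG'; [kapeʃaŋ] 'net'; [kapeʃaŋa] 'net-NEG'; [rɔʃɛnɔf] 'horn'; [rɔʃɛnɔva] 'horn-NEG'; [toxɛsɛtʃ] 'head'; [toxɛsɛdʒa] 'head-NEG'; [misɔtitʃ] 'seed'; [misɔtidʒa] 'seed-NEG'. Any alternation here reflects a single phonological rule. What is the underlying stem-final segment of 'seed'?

In [misɔtitʃ] and [misɔtidʒa] the final segment of 'seed' alternates: [tʃ] ~ [dʒ].
If /tʃ/ were underlying and a rule turned it into [dʒ] before the NEG suffix, 'salt' would also alternate; but it has [tʃ] in both [metɔtutʃ] and [metɔtutʃa].
So /dʒ/ is underlying, and a rule of word-final obstruent devoicing — voiced obstruents become voiceless word-finally — gives [tʃ].

/dʒ/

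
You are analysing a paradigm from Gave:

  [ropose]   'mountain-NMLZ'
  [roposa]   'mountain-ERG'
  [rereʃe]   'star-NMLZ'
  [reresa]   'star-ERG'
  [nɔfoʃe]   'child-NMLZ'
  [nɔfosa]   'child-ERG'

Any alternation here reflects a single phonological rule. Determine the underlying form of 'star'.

/rereʃ/

In [rereʃe] and [reresa] the final segment of 'star' alternates: [ʃ] ~ [s].
But 'mountain' keeps [s] in both environments ([ropose], [roposa]), so there is no rule changing /s/ to [ʃ] before the NMLZ suffix.
The alternation reflects depalatalization: palato-alveolar /ʃ/ becomes [s] when no front vowel follows. /ʃ/ is underlying.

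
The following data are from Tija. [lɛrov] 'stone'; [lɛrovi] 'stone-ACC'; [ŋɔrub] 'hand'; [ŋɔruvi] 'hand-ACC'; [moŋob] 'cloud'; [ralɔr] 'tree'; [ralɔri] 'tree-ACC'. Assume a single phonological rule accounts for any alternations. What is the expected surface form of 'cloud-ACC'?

[moŋovi]

The stem for 'hand' ends in [b] in [ŋɔrub] but [v] in [ŋɔruvi].
If /v/ were underlying and a rule turned it into [b] in isolation, 'stone' would also alternate; but it has [v] in both [lɛrov] and [lɛrovi].
The underlying segment must be /b/; voiced stops become fricatives between vowels, yielding [v] there.
The one attested form of 'cloud', [moŋob], shows underlying /moŋob/. Applying the same rule between vowels gives [moŋovi].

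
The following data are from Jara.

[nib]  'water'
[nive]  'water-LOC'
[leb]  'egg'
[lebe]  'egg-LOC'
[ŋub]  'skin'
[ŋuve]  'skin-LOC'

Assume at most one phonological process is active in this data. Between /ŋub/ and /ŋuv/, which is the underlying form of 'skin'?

/ŋuv/

The stem for 'skin' ends in [b] in [ŋub] but [v] in [ŋuve].
The stem 'egg' ([leb], [lebe]) shows [b] unchanged in both environments, so [b] cannot be basic with [v] derived before the LOC suffix.
So /v/ is underlying, and a rule of word-final hardening — voiced fricatives become stops word-finally — gives [b].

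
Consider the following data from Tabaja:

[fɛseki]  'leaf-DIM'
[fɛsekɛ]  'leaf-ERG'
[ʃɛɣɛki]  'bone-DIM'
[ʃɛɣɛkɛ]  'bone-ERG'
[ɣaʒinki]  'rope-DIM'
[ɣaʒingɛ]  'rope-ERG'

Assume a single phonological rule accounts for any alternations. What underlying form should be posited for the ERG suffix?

/-gɛ/

The ERG morpheme has two allomorphs, [-gɛ] and [-kɛ].
The DIM suffix, which begins with [k], is invariant after every stem; so [k] is not altered by any rule here.
The ERG suffix is therefore /-gɛ/ underlyingly, with post-vocalic devoicing: voiced stops become voiceless after a vowel.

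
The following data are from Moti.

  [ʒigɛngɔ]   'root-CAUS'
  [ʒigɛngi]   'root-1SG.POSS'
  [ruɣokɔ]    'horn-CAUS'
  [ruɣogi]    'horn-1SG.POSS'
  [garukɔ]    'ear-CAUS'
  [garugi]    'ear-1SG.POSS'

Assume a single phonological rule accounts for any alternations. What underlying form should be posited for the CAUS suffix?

The CAUS suffix surfaces as [-gɔ] and [-kɔ], depending on the final segment of the stem.
By contrast the 1SG.POSS suffix keeps its initial [g] throughout — that segment must be underlying.
The CAUS suffix is therefore /-kɔ/ underlyingly, with post-nasal voicing: voiceless stops become voiced after a nasal.

/-kɔ/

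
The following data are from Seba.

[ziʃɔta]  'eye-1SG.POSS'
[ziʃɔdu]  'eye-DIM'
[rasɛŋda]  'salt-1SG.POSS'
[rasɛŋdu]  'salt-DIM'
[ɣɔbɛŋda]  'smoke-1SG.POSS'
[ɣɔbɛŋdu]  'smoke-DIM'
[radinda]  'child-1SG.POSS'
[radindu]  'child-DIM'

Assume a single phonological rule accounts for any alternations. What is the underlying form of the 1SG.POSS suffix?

The 1SG.POSS suffix surfaces as [-da] and [-ta], depending on the final segment of the stem.
The DIM suffix, which begins with [d], is invariant after every stem; so [d] is not altered by any rule here.
The 1SG.POSS suffix is therefore /-ta/ underlyingly, with post-nasal voicing: voiceless stops become voiced after a nasal.

/-ta/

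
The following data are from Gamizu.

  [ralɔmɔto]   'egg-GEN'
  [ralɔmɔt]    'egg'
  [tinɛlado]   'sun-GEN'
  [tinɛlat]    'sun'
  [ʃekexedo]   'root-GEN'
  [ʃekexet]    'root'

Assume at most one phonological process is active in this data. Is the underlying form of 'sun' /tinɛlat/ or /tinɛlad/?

/tinɛlad/

The stem for 'sun' ends in [d] in [tinɛlado] but [t] in [tinɛlat].
Compare 'egg', with invariant [t] in [ralɔmɔto] and [ralɔmɔt]: an analysis with underlying /t/ and a rule producing [d] before the GEN suffix would wrongly predict alternation here too.
So /d/ is underlying, and a rule of word-final obstruent devoicing — voiced obstruents become voiceless word-finally — gives [t].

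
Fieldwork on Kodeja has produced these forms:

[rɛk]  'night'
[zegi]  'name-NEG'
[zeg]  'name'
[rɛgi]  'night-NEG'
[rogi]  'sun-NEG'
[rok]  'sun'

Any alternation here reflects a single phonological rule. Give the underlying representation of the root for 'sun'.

/rok/

'sun' shows [g] ~ [k] at the end of the stem ([rogi] vs [rok]).
But 'name' keeps [g] in both environments ([zegi], [zeg]), so there is no rule changing /g/ to [k] in isolation.
The underlying segment must be /k/; voiceless stops become voiced between vowels, yielding [g] there.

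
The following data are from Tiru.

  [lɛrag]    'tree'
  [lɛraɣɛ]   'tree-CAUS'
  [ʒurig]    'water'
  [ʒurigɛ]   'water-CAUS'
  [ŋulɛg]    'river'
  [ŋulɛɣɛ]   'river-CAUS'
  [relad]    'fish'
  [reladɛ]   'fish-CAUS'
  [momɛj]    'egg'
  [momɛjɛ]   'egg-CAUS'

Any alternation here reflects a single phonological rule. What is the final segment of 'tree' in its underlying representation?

'tree' shows [g] ~ [ɣ] at the end of the stem ([lɛrag] vs [lɛraɣɛ]).
If /g/ were underlying and a rule turned it into [ɣ] before the CAUS suffix, 'water' would also alternate; but it has [g] in both [ʒurig] and [ʒurigɛ].
The underlying segment must be /ɣ/; voiced fricatives become stops word-finally, yielding [g] there.

/ɣ/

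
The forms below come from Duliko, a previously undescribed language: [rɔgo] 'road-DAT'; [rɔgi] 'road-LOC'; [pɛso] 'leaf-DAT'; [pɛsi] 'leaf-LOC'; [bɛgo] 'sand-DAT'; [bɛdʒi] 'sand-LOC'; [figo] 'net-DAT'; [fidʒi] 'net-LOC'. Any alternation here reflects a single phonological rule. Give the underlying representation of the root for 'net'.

/fidʒ/

The root 'net' surfaces as [figo] and [fidʒi], with a stem-final [g] ~ [dʒ] alternation.
But 'road' keeps [g] in both environments ([rɔgo], [rɔgi]), so there is no rule changing /g/ to [dʒ] before the LOC suffix.
So /dʒ/ is underlying, and a rule of depalatalization — palato-alveolar /dʒ/ becomes [g] when no front vowel follows — gives [g].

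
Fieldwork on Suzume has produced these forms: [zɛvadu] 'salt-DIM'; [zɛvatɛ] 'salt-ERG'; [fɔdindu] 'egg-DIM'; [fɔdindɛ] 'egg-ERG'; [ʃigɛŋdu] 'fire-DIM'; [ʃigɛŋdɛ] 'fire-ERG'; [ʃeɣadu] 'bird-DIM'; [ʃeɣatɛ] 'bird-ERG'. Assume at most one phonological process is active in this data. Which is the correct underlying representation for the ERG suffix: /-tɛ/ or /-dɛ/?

The ERG suffix surfaces as [-dɛ] and [-tɛ], depending on the final segment of the stem.
By contrast the DIM suffix keeps its initial [d] throughout — that segment must be underlying.
The ERG suffix is therefore /-tɛ/ underlyingly, with post-nasal voicing: voiceless stops become voiced after a nasal.

/-tɛ/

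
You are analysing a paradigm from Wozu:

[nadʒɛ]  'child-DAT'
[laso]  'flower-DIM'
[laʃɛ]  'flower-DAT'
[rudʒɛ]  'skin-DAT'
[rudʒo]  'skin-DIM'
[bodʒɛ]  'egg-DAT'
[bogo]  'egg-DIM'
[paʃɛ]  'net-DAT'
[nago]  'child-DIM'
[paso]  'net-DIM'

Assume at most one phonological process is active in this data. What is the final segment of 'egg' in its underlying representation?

/g/

'egg' shows [dʒ] ~ [g] at the end of the stem ([bodʒɛ] vs [bogo]).
The stem 'skin' ([rudʒɛ], [rudʒo]) shows [dʒ] unchanged in both environments, so [dʒ] cannot be basic with [g] derived before the DIM suffix.
The alternation reflects palatalization before a front vowel: /g/ and /s/ become palato-alveolar [dʒ] and [ʃ] before a front vowel. /g/ is underlying.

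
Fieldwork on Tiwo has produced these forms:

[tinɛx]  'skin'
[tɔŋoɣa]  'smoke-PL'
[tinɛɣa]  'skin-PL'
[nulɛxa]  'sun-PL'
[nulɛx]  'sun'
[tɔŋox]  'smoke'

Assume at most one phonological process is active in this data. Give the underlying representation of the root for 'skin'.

/tinɛɣ/

'skin' shows [x] ~ [ɣ] at the end of the stem ([tinɛx] vs [tinɛɣa]).
The stem 'sun' ([nulɛx], [nulɛxa]) shows [x] unchanged in both environments, so [x] cannot be basic with [ɣ] derived before the PL suffix.
So /ɣ/ is underlying, and a rule of word-final obstruent devoicing — voiced obstruents become voiceless word-finally — gives [x].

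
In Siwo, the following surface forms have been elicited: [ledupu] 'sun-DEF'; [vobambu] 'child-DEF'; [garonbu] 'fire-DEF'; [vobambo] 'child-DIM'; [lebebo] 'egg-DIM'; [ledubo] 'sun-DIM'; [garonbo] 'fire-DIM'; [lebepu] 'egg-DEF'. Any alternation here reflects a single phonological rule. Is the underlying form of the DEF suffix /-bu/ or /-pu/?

The DEF morpheme has two allomorphs, [-bu] and [-pu].
The DIM suffix, which begins with [b], is invariant after every stem; so [b] is not altered by any rule here.
So the underlying form is /-pu/, and voiceless stops become voiced after a nasal.

/-pu/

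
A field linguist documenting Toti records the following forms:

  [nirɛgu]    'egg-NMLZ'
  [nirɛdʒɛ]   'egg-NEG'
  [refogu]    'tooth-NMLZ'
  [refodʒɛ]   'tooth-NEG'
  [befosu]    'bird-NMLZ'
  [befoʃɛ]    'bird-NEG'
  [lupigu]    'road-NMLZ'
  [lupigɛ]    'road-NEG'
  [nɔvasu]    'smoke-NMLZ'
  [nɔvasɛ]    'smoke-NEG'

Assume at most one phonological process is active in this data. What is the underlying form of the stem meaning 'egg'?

In [nirɛgu] and [nirɛdʒɛ] the final segment of 'egg' alternates: [g] ~ [dʒ].
The stem 'road' ([lupigu], [lupigɛ]) shows [g] unchanged in both environments, so [g] cannot be basic with [dʒ] derived before the NEG suffix.
The underlying segment must be /dʒ/; palato-alveolar /dʒ/ and /ʃ/ become [g] and [s] when no front vowel follows, yielding [g] there.

/nirɛdʒ/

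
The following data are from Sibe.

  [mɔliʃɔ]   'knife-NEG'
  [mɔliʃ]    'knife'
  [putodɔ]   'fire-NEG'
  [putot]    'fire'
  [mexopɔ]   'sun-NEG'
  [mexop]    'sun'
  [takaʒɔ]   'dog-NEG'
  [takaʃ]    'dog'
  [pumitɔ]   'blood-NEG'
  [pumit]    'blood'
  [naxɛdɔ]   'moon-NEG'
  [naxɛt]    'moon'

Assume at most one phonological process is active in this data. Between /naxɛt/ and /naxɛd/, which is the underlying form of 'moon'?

'moon' shows [d] ~ [t] at the end of the stem ([naxɛdɔ] vs [naxɛt]).
But 'blood' keeps [t] in both environments ([pumitɔ], [pumit]), so there is no rule changing /t/ to [d] before the NEG suffix.
Therefore /d/ is basic and [t] is derived by word-final obstruent devoicing (voiced obstruents become voiceless word-finally).

/naxɛd/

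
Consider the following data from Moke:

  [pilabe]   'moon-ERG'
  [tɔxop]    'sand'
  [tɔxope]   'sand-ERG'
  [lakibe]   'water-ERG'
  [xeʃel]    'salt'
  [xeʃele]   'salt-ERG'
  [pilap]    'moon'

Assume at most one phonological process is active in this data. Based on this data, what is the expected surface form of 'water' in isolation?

[lakip]

'moon' shows [b] ~ [p] at the end of the stem ([pilabe] vs [pilap]).
The stem 'sand' ([tɔxope], [tɔxop]) shows [p] unchanged in both environments, so [p] cannot be basic with [b] derived before the ERG suffix.
The alternation reflects word-final obstruent devoicing: voiced obstruents become voiceless word-finally. /b/ is underlying.
From [lakibe] the stem 'water' is /lakib/; word-finally this yields [lakip].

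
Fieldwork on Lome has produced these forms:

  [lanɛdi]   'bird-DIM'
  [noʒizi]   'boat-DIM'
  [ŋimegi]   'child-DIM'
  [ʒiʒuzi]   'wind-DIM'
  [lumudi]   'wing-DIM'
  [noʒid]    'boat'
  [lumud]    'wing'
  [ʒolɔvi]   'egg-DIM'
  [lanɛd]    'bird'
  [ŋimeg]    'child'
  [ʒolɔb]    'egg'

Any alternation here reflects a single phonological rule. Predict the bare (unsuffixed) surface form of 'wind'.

[ʒiʒud]

In [noʒid] and [noʒizi] the final segment of 'boat' alternates: [d] ~ [z].
If /d/ were underlying and a rule turned it into [z] before the DIM suffix, 'wing' would also alternate; but it has [d] in both [lumud] and [lumudi].
So /z/ is underlying, and a rule of word-final hardening — voiced fricatives become stops word-finally — gives [d].
The one attested form of 'wind', [ʒiʒuzi], shows underlying /ʒiʒuz/. Applying the same rule word-finally gives [ʒiʒud].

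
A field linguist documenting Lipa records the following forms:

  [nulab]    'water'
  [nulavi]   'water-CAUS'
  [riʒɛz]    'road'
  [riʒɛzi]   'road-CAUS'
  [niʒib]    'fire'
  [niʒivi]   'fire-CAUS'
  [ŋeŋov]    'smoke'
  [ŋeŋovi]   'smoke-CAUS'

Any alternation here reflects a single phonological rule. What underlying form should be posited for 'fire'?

/niʒib/

The stem for 'fire' ends in [b] in [niʒib] but [v] in [niʒivi].
Compare 'smoke', with invariant [v] in [ŋeŋov] and [ŋeŋovi]: an analysis with underlying /v/ and a rule producing [b] in isolation would wrongly predict alternation here too.
So /b/ is underlying, and a rule of intervocalic spirantization — voiced stops become fricatives between vowels — gives [v].
The underlying form of 'fire' is therefore /niʒib/.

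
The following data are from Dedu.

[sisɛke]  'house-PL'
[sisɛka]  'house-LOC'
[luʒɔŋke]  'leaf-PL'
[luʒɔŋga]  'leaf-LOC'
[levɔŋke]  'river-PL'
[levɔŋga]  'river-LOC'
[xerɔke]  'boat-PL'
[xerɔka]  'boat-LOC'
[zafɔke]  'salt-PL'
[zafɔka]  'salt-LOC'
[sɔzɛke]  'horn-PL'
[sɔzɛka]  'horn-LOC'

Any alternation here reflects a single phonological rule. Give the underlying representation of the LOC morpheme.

/-ga/

The LOC suffix surfaces as [-ga] and [-ka], depending on the final segment of the stem.
The PL suffix, which begins with [k], is invariant after every stem; so [k] is not altered by any rule here.
The LOC suffix is therefore /-ga/ underlyingly, with post-vocalic devoicing: voiced stops become voiceless after a vowel.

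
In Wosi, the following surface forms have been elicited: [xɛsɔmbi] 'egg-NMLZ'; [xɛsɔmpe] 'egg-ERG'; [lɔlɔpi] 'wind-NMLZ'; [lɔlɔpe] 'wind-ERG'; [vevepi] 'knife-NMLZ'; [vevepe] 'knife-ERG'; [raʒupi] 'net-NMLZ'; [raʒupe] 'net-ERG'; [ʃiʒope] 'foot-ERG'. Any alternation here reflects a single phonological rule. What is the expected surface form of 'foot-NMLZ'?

The NMLZ suffix surfaces as [-bi] and [-pi], depending on the final segment of the stem.
The ERG suffix, which begins with [p], is invariant after every stem; so [p] is not altered by any rule here.
So the underlying form is /-bi/, and voiced stops become voiceless after a vowel.
After 'foot', which ends in a vowel, the suffix surfaces as [-pi], giving [ʃiʒopi].

[ʃiʒopi]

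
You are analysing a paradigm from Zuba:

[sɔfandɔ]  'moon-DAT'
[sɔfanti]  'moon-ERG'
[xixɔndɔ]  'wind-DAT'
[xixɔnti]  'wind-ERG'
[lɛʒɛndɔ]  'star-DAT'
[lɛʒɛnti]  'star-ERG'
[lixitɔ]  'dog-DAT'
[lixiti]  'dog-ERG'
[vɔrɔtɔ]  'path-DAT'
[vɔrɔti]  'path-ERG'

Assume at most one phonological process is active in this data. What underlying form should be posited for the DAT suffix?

The DAT suffix surfaces as [-dɔ] and [-tɔ], depending on the final segment of the stem.
The ERG suffix, which begins with [t], is invariant after every stem; so [t] is not altered by any rule here.
The DAT suffix is therefore /-dɔ/ underlyingly, with post-vocalic devoicing: voiced stops become voiceless after a vowel.

/-dɔ/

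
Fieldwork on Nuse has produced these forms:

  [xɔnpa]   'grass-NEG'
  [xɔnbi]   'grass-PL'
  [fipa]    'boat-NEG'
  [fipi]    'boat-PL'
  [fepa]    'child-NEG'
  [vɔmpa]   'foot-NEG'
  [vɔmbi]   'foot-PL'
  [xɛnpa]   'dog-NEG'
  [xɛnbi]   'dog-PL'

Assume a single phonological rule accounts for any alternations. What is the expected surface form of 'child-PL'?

[fepi]

The PL morpheme has two allomorphs, [-bi] and [-pi].
The NEG suffix, which begins with [p], is invariant after every stem; so [p] is not altered by any rule here.
So the underlying form is /-bi/, and voiced stops become voiceless after a vowel.
After 'child', which ends in a vowel, the suffix surfaces as [-pi], giving [fepi].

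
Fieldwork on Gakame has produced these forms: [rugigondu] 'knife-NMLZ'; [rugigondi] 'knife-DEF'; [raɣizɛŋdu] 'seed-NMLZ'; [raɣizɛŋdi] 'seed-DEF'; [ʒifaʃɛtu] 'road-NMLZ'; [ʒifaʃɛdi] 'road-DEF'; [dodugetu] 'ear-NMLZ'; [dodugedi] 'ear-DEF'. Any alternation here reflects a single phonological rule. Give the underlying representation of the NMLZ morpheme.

/-tu/

The NMLZ morpheme has two allomorphs, [-du] and [-tu].
The DEF suffix, which begins with [d], is invariant after every stem; so [d] is not altered by any rule here.
So the underlying form is /-tu/, and voiceless stops become voiced after a nasal.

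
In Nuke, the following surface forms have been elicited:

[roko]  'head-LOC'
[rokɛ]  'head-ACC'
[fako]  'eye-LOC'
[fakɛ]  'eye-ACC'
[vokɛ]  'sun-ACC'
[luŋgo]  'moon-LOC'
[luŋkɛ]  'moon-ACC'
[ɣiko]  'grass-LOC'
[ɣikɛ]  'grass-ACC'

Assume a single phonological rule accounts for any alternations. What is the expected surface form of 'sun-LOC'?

[voko]

The LOC suffix surfaces as [-go] and [-ko], depending on the final segment of the stem.
The ACC suffix, which begins with [k], is invariant after every stem; so [k] is not altered by any rule here.
So the underlying form is /-go/, and voiced stops become voiceless after a vowel.
After 'sun', which ends in a vowel, the suffix surfaces as [-ko], giving [voko].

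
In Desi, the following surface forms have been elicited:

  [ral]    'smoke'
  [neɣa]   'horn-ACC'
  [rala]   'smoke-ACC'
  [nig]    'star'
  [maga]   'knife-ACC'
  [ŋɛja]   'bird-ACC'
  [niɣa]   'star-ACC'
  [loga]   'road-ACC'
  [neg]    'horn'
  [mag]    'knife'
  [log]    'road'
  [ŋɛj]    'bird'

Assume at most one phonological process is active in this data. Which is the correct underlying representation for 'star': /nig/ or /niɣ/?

The root 'star' surfaces as [nig] and [niɣa], with a stem-final [g] ~ [ɣ] alternation.
But 'road' keeps [g] in both environments ([log], [loga]), so there is no rule changing /g/ to [ɣ] before the ACC suffix.
The alternation reflects word-final hardening: voiced fricatives become stops word-finally. /ɣ/ is underlying.

/niɣ/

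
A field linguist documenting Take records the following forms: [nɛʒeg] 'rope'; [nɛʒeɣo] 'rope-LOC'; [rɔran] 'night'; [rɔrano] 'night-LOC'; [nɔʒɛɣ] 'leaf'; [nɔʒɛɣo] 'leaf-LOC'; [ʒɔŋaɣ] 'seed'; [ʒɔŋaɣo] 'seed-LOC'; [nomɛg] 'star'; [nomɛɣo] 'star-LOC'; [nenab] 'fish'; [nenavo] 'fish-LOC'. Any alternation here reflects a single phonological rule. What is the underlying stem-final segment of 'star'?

In [nomɛg] and [nomɛɣo] the final segment of 'star' alternates: [g] ~ [ɣ].
But 'seed' keeps [ɣ] in both environments ([ʒɔŋaɣ], [ʒɔŋaɣo]), so there is no rule changing /ɣ/ to [g] in isolation.
Therefore /g/ is basic and [ɣ] is derived by intervocalic spirantization (voiced stops become fricatives between vowels).

/g/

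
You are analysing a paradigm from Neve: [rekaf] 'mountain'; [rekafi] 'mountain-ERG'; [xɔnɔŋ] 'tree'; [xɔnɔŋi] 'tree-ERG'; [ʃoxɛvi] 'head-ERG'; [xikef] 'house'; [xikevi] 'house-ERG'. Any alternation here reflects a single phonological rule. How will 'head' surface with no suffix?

[ʃoxɛf]

'house' shows [f] ~ [v] at the end of the stem ([xikef] vs [xikevi]).
But 'mountain' keeps [f] in both environments ([rekaf], [rekafi]), so there is no rule changing /f/ to [v] before the ERG suffix.
So /v/ is underlying, and a rule of word-final obstruent devoicing — voiced obstruents become voiceless word-finally — gives [f].
From [ʃoxɛvi] the stem 'head' is /ʃoxɛv/; word-finally this yields [ʃoxɛf].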